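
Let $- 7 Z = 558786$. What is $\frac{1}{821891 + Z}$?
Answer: $\frac{7}{5194451} \approx 1.3476 \cdot 10^{-6}$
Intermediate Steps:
$Z = - \frac{558786}{7}$ ($Z = \left(- \frac{1}{7}\right) 558786 = - \frac{558786}{7} \approx -79827.0$)
$\frac{1}{821891 + Z} = \frac{1}{821891 - \frac{558786}{7}} = \frac{1}{\frac{5194451}{7}} = \frac{7}{5194451}$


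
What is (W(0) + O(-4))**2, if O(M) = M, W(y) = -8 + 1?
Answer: 121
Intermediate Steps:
W(y) = -7
(W(0) + O(-4))**2 = (-7 - 4)**2 = (-11)**2 = 121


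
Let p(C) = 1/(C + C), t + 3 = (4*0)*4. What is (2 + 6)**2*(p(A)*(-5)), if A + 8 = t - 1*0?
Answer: 160/11 ≈ 14.545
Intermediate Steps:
t = -3 (t = -3 + (4*0)*4 = -3 + 0*4 = -3 + 0 = -3)
A = -11 (A = -8 + (-3 - 1*0) = -8 + (-3 + 0) = -8 - 3 = -11)
p(C) = 1/(2*C)
(2 + 6)**2*(p(A)*(-5)) = (2 + 6)**2*(((1/2)/(-11))*(-5)) = 8**2*(((1/2)*(-1/11))*(-5)) = 64*(-1/22*(-5)) = 64*(5/22) = 160/11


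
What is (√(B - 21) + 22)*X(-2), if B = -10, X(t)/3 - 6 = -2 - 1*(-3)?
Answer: 462 + 21*I*√31 ≈ 462.0 + 116.92*I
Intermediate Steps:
X(t) = 21 (X(t) = 18 + 3*(-2 - 1*(-3)) = 18 + 3*(-2 + 3) = 18 + 3*1 = 18 + 3 = 21)
(√(B - 21) + 22)*X(-2) = (√(-10 - 21) + 22)*21 = (√(-31) + 22)*21 = (I*√31 + 22)*21 = (22 + I*√31)*21 = 462 + 21*I*√31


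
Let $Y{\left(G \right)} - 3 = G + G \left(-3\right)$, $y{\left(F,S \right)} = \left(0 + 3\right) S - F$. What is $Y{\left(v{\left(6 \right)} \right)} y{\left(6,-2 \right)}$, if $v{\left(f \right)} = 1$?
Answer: $-12$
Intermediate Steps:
$y{\left(F,S \right)} = - F + 3 S$ ($y{\left(F,S \right)} = 3 S - F = - F + 3 S$)
$Y{\left(G \right)} = 3 - 2 G$ ($Y{\left(G \right)} = 3 + \left(G + G \left(-3\right)\right) = 3 + \left(G - 3 G\right) = 3 - 2 G$)
$Y{\left(v{\left(6 \right)} \right)} y{\left(6,-2 \right)} = \left(3 - 2\right) \left(\left(-1\right) 6 + 3 \left(-2\right)\right) = \left(3 - 2\right) \left(-6 - 6\right) = 1 \left(-12\right) = -12$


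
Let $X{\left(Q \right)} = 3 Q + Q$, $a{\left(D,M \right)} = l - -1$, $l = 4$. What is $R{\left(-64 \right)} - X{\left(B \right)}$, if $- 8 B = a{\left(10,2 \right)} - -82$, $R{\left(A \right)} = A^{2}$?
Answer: $\frac{8279}{2} \approx 4139.5$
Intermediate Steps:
$a{\left(D,M \right)} = 5$ ($a{\left(D,M \right)} = 4 - -1 = 4 + 1 = 5$)
$B = - \frac{87}{8}$ ($B = - \frac{5 - -82}{8} = - \frac{5 + 82}{8} = \left(- \frac{1}{8}\right) 87 = - \frac{87}{8} \approx -10.875$)
$X{\left(Q \right)} = 4 Q$
$R{\left(-64 \right)} - X{\left(B \right)} = \left(-64\right)^{2} - 4 \left(- \frac{87}{8}\right) = 4096 - - \frac{87}{2} = 4096 + \frac{87}{2} = \frac{8279}{2}$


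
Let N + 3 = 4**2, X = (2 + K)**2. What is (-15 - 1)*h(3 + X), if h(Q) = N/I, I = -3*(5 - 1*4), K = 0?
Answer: 208/3 ≈ 69.333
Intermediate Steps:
X = 4 (X = (2 + 0)**2 = 2**2 = 4)
N = 13 (N = -3 + 4**2 = -3 + 16 = 13)
I = -3 (I = -3*(5 - 4) = -3*1 = -3)
h(Q) = -13/3 (h(Q) = 13/(-3) = 13*(-1/3) = -13/3)
(-15 - 1)*h(3 + X) = (-15 - 1)*(-13/3) = -16*(-13/3) = 208/3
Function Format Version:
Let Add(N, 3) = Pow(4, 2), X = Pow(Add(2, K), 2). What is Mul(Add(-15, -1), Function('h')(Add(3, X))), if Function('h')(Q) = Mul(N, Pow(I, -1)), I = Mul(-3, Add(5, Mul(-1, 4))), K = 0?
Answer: Rational(208, 3) ≈ 69.333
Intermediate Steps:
X = 4 (X = Pow(Add(2, 0), 2) = Pow(2, 2) = 4)
N = 13 (N = Add(-3, Pow(4, 2)) = Add(-3, 16) = 13)
I = -3 (I = Mul(-3, Add(5, -4)) = Mul(-3, 1) = -3)
Function('h')(Q) = Rational(-13, 3) (Function('h')(Q) = Mul(13, Pow(-3, -1)) = Mul(13, Rational(-1, 3)) = Rational(-13, 3))
Mul(Add(-15, -1), Function('h')(Add(3, X))) = Mul(Add(-15, -1), Rational(-13, 3)) = Mul(-16, Rational(-13, 3)) = Rational(208, 3)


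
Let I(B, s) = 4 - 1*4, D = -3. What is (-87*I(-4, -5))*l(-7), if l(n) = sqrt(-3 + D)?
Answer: 0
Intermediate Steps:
I(B, s) = 0 (I(B, s) = 4 - 4 = 0)
l(n) = I*sqrt(6) (l(n) = sqrt(-3 - 3) = sqrt(-6) = I*sqrt(6))
(-87*I(-4, -5))*l(-7) = (-87*0)*(I*sqrt(6)) = 0*(I*sqrt(6)) = 0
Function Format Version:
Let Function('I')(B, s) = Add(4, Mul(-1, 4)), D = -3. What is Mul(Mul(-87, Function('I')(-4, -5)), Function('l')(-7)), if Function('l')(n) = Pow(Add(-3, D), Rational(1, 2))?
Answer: 0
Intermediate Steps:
Function('I')(B, s) = 0 (Function('I')(B, s) = Add(4, -4) = 0)
Function('l')(n) = Mul(I, Pow(6, Rational(1, 2))) (Function('l')(n) = Pow(Add(-3, -3), Rational(1, 2)) = Pow(-6, Rational(1, 2)) = Mul(I, Pow(6, Rational(1, 2))))
Mul(Mul(-87, Function('I')(-4, -5)), Function('l')(-7)) = Mul(Mul(-87, 0), Mul(I, Pow(6, Rational(1, 2)))) = Mul(0, Mul(I, Pow(6, Rational(1, 2)))) = 0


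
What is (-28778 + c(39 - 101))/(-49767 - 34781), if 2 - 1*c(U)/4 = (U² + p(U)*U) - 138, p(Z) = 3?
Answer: 21425/42274 ≈ 0.50681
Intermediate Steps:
c(U) = 560 - 12*U - 4*U² (c(U) = 8 - 4*((U² + 3*U) - 138) = 8 - 4*(-138 + U² + 3*U) = 8 + (552 - 12*U - 4*U²) = 560 - 12*U - 4*U²)
(-28778 + c(39 - 101))/(-49767 - 34781) = (-28778 + (560 - 12*(39 - 101) - 4*(39 - 101)²))/(-49767 - 34781) = (-28778 + (560 - 12*(-62) - 4*(-62)²))/(-84548) = (-28778 + (560 + 744 - 4*3844))*(-1/84548) = (-28778 + (560 + 744 - 15376))*(-1/84548) = (-28778 - 14072)*(-1/84548) = -42850*(-1/84548) = 21425/42274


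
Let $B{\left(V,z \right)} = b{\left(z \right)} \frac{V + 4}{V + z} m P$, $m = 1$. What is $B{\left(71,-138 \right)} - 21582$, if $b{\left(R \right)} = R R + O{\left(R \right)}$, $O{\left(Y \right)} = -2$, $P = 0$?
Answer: $-21582$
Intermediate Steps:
$b{\left(R \right)} = -2 + R^{2}$ ($b{\left(R \right)} = R R - 2 = R^{2} - 2 = -2 + R^{2}$)
$B{\left(V,z \right)} = 0$ ($B{\left(V,z \right)} = \left(-2 + z^{2}\right) \frac{V + 4}{V + z} 1 \cdot 0 = \left(-2 + z^{2}\right) \frac{4 + V}{V + z} 1 \cdot 0 = \left(-2 + z^{2}\right) \frac{4 + V}{V + z} 0 = \left(-2 + z^{2}\right) 0 = 0$)
$B{\left(71,-138 \right)} - 21582 = 0 - 21582 = -21582$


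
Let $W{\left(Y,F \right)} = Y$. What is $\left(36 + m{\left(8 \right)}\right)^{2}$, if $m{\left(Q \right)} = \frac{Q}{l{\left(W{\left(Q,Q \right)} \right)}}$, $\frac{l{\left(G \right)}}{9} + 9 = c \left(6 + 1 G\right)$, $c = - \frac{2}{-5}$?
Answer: $\frac{29899024}{23409} \approx 1277.2$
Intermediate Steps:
$c = \frac{2}{5}$ ($c = \left(-2\right) \left(- \frac{1}{5}\right) = \frac{2}{5} \approx 0.4$)
$l{\left(G \right)} = - \frac{297}{5} + \frac{18 G}{5}$ ($l{\left(G \right)} = -81 + 9 \frac{2 \left(6 + 1 G\right)}{5} = -81 + 9 \frac{2 \left(6 + G\right)}{5} = -81 + 9 \left(\frac{12}{5} + \frac{2 G}{5}\right) = -81 + \left(\frac{108}{5} + \frac{18 G}{5}\right) = - \frac{297}{5} + \frac{18 G}{5}$)
$m{\left(Q \right)} = \frac{Q}{- \frac{297}{5} + \frac{18 Q}{5}}$
$\left(36 + m{\left(8 \right)}\right)^{2} = \left(36 + \frac{5}{9} \cdot 8 \frac{1}{-33 + 2 \cdot 8}\right)^{2} = \left(36 + \frac{5}{9} \cdot 8 \frac{1}{-33 + 16}\right)^{2} = \left(36 + \frac{5}{9} \cdot 8 \frac{1}{-17}\right)^{2} = \left(36 + \frac{5}{9} \cdot 8 \left(- \frac{1}{17}\right)\right)^{2} = \left(36 - \frac{40}{153}\right)^{2} = \left(\frac{5468}{153}\right)^{2} = \frac{29899024}{23409}$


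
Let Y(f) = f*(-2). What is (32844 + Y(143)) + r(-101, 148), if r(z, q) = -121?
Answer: 32437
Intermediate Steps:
Y(f) = -2*f
(32844 + Y(143)) + r(-101, 148) = (32844 - 2*143) - 121 = (32844 - 286) - 121 = 32558 - 121 = 32437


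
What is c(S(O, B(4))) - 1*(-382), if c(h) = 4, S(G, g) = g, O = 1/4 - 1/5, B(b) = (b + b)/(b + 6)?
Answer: 386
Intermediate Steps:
B(b) = 2*b/(6 + b) (B(b) = (2*b)/(6 + b) = 2*b/(6 + b))
O = 1/20 (O = 1*(¼) - 1*⅕ = ¼ - ⅕ = 1/20 ≈ 0.050000)
c(S(O, B(4))) - 1*(-382) = 4 - 1*(-382) = 4 + 382 = 386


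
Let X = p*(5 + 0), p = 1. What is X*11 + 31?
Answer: 86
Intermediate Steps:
X = 5 (X = 1*(5 + 0) = 1*5 = 5)
X*11 + 31 = 5*11 + 31 = 55 + 31 = 86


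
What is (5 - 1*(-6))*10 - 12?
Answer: 98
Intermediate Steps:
(5 - 1*(-6))*10 - 12 = (5 + 6)*10 - 12 = 11*10 - 12 = 110 - 12 = 98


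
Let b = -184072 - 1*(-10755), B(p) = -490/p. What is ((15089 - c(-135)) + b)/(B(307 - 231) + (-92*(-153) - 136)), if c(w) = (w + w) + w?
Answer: -5997274/529475 ≈ -11.327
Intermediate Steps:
c(w) = 3*w (c(w) = 2*w + w = 3*w)
b = -173317 (b = -184072 + 10755 = -173317)
((15089 - c(-135)) + b)/(B(307 - 231) + (-92*(-153) - 136)) = ((15089 - 3*(-135)) - 173317)/(-490/(307 - 231) + (-92*(-153) - 136)) = ((15089 - 1*(-405)) - 173317)/(-490/76 + (14076 - 136)) = ((15089 + 405) - 173317)/(-490*1/76 + 13940) = (15494 - 173317)/(-245/38 + 13940) = -157823/529475/38 = -157823*38/529475 = -5997274/529475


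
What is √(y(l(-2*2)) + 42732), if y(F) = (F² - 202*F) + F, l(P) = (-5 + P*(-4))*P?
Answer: 2*√13378 ≈ 231.33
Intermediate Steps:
l(P) = P*(-5 - 4*P) (l(P) = (-5 - 4*P)*P = P*(-5 - 4*P))
y(F) = F² - 201*F
√(y(l(-2*2)) + 42732) = √((-(-2*2)*(5 + 4*(-2*2)))*(-201 - (-2*2)*(5 + 4*(-2*2))) + 42732) = √((-1*(-4)*(5 + 4*(-4)))*(-201 - 1*(-4)*(5 + 4*(-4))) + 42732) = √((-1*(-4)*(5 - 16))*(-201 - 1*(-4)*(5 - 16)) + 42732) = √((-1*(-4)*(-11))*(-201 - 1*(-4)*(-11)) + 42732) = √(-44*(-201 - 44) + 42732) = √(-44*(-245) + 42732) = √(10780 + 42732) = √53512 = 2*√13378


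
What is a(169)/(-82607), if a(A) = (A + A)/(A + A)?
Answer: -1/82607 ≈ -1.2106e-5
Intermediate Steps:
a(A) = 1 (a(A) = (2*A)/((2*A)) = (2*A)*(1/(2*A)) = 1)
a(169)/(-82607) = 1/(-82607) = 1*(-1/82607) = -1/82607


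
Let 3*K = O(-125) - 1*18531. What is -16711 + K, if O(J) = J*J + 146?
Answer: -17631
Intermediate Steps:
O(J) = 146 + J² (O(J) = J² + 146 = 146 + J²)
K = -920 (K = ((146 + (-125)²) - 1*18531)/3 = ((146 + 15625) - 18531)/3 = (15771 - 18531)/3 = (⅓)*(-2760) = -920)
-16711 + K = -16711 - 920 = -17631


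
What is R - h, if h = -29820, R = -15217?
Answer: 14603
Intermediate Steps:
R - h = -15217 - 1*(-29820) = -15217 + 29820 = 14603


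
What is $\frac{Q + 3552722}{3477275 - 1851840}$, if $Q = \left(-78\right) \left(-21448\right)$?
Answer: $\frac{5225666}{1625435} \approx 3.2149$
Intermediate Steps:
$Q = 1672944$
$\frac{Q + 3552722}{3477275 - 1851840} = \frac{1672944 + 3552722}{3477275 - 1851840} = \frac{5225666}{1625435}$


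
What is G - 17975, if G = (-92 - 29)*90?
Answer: -28865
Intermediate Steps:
G = -10890 (G = -121*90 = -10890)
G - 17975 = -10890 - 17975 = -28865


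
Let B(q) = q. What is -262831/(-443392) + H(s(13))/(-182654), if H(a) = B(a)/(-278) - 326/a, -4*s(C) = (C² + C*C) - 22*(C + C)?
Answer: 901595511335/1520897025024 ≈ 0.59280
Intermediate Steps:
s(C) = 11*C - C²/2 (s(C) = -((C² + C*C) - 22*(C + C))/4 = -((C² + C²) - 44*C)/4 = -(2*C² - 44*C)/4 = -(-44*C + 2*C²)/4 = 11*C - C²/2)
H(a) = -326/a - a/278 (H(a) = a/(-278) - 326/a = a*(-1/278) - 326/a = -a/278 - 326/a = -326/a - a/278)
-262831/(-443392) + H(s(13))/(-182654) = -262831/(-443392) + (-326*2/(13*(22 - 1*13)) - 13*(22 - 1*13)/556)/(-182654) = -262831*(-1/443392) + (-326*2/(13*(22 - 13)) - 13*(22 - 13)/556)*(-1/182654) = 607/1024 + (-326/((½)*13*9) - 13*9/556)*(-1/182654) = 607/1024 + (-326/117/2 - 1/278*117/2)*(-1/182654) = 607/1024 + (-326*2/117 - 117/556)*(-1/182654) = 607/1024 + (-652/117 - 117/556)*(-1/182654) = 607/1024 - 376201/65052*(-1/182654) = 607/1024 + 376201/11882008008 = 901595511335/1520897025024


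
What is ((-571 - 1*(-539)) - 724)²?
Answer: 571536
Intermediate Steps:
((-571 - 1*(-539)) - 724)² = ((-571 + 539) - 724)² = (-32 - 724)² = (-756)² = 571536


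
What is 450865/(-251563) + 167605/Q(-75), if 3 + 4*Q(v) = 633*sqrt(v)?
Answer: -90097507090/48460844757 - 176823275*I*sqrt(3)/2504307 ≈ -1.8592 - 122.3*I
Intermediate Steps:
Q(v) = -3/4 + 633*sqrt(v)/4 (Q(v) = -3/4 + (633*sqrt(v))/4 = -3/4 + 633*sqrt(v)/4)
450865/(-251563) + 167605/Q(-75) = 450865/(-251563) + 167605/(-3/4 + 633*sqrt(-75)/4) = 450865*(-1/251563) + 167605/(-3/4 + 633*(5*I*sqrt(3))/4) = -450865/251563 + 167605/(-3/4 + 3165*I*sqrt(3)/4)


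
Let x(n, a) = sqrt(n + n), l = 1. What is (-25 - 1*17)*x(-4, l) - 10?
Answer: -10 - 84*I*sqrt(2) ≈ -10.0 - 118.79*I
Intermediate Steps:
x(n, a) = sqrt(2)*sqrt(n) (x(n, a) = sqrt(2*n) = sqrt(2)*sqrt(n))
(-25 - 1*17)*x(-4, l) - 10 = (-25 - 1*17)*(sqrt(2)*sqrt(-4)) - 10 = (-25 - 17)*(sqrt(2)*(2*I)) - 10 = -84*I*sqrt(2) - 10 = -10 - 84*I*sqrt(2)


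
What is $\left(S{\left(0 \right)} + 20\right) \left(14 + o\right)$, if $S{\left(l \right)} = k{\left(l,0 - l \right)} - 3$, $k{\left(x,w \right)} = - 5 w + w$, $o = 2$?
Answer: $272$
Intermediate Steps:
$k{\left(x,w \right)} = - 4 w$
$S{\left(l \right)} = -3 + 4 l$ ($S{\left(l \right)} = - 4 \left(0 - l\right) - 3 = - 4 \left(- l\right) - 3 = 4 l - 3 = -3 + 4 l$)
$\left(S{\left(0 \right)} + 20\right) \left(14 + o\right) = \left(\left(-3 + 4 \cdot 0\right) + 20\right) \left(14 + 2\right) = \left(\left(-3 + 0\right) + 20\right) 16 = \left(-3 + 20\right) 16 = 17 \cdot 16 = 272$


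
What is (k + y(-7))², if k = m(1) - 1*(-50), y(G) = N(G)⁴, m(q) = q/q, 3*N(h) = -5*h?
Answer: 2264290619536/6561 ≈ 3.4511e+8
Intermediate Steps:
N(h) = -5*h/3 (N(h) = (-5*h)/3 = -5*h/3)
m(q) = 1
y(G) = 625*G⁴/81 (y(G) = (-5*G/3)⁴ = 625*G⁴/81)
k = 51 (k = 1 - 1*(-50) = 1 + 50 = 51)
(k + y(-7))² = (51 + (625/81)*(-7)⁴)² = (51 + (625/81)*2401)² = (51 + 1500625/81)² = (1504756/81)² = 2264290619536/6561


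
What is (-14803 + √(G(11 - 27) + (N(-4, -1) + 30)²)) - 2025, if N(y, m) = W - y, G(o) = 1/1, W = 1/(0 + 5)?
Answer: -16828 + √29266/5 ≈ -16794.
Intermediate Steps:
W = ⅕ (W = 1/5 = ⅕ ≈ 0.20000)
G(o) = 1
N(y, m) = ⅕ - y
(-14803 + √(G(11 - 27) + (N(-4, -1) + 30)²)) - 2025 = (-14803 + √(1 + ((⅕ - 1*(-4)) + 30)²)) - 2025 = (-14803 + √(1 + ((⅕ + 4) + 30)²)) - 2025 = (-14803 + √(1 + (21/5 + 30)²)) - 2025 = (-14803 + √(1 + (171/5)²)) - 2025 = (-14803 + √(1 + 29241/25)) - 2025 = (-14803 + √(29266/25)) - 2025 = (-14803 + √29266/5) - 2025 = -16828 + √29266/5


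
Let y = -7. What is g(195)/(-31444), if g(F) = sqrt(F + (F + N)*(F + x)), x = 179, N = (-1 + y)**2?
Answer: -31*sqrt(101)/31444 ≈ -0.0099080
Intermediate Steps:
N = 64 (N = (-1 - 7)**2 = (-8)**2 = 64)
g(F) = sqrt(F + (64 + F)*(179 + F)) (g(F) = sqrt(F + (F + 64)*(F + 179)) = sqrt(F + (64 + F)*(179 + F)))
g(195)/(-31444) = sqrt(11456 + 195**2 + 244*195)/(-31444) = sqrt(11456 + 38025 + 47580)*(-1/31444) = sqrt(97061)*(-1/31444) = (31*sqrt(101))*(-1/31444) = -31*sqrt(101)/31444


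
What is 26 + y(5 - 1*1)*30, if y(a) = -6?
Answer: -154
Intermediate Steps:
26 + y(5 - 1*1)*30 = 26 - 6*30 = 26 - 180 = -154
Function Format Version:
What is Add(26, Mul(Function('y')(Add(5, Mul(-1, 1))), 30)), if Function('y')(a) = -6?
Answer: -154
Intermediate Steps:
Add(26, Mul(Function('y')(Add(5, Mul(-1, 1))), 30)) = Add(26, Mul(-6, 30)) = Add(26, -180) = -154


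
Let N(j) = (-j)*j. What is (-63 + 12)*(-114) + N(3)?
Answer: 5805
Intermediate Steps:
N(j) = -j²
(-63 + 12)*(-114) + N(3) = (-63 + 12)*(-114) - 1*3² = -51*(-114) - 1*9 = 5814 - 9 = 5805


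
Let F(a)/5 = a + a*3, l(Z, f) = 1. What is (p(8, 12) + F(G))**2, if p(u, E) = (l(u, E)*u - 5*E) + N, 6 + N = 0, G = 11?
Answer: 26244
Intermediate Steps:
N = -6 (N = -6 + 0 = -6)
F(a) = 20*a (F(a) = 5*(a + a*3) = 5*(a + 3*a) = 5*(4*a) = 20*a)
p(u, E) = -6 + u - 5*E (p(u, E) = (1*u - 5*E) - 6 = (u - 5*E) - 6 = -6 + u - 5*E)
(p(8, 12) + F(G))**2 = ((-6 + 8 - 5*12) + 20*11)**2 = ((-6 + 8 - 60) + 220)**2 = (-58 + 220)**2 = 162**2 = 26244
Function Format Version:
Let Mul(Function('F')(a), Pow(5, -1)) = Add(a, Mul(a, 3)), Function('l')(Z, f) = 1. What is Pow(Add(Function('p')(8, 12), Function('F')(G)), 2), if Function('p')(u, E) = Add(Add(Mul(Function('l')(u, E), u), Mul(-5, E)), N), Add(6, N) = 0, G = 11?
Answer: 26244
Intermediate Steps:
N = -6 (N = Add(-6, 0) = -6)
Function('F')(a) = Mul(20, a) (Function('F')(a) = Mul(5, Add(a, Mul(a, 3))) = Mul(5, Add(a, Mul(3, a))) = Mul(5, Mul(4, a)) = Mul(20, a))
Function('p')(u, E) = Add(-6, u, Mul(-5, E)) (Function('p')(u, E) = Add(Add(Mul(1, u), Mul(-5, E)), -6) = Add(Add(u, Mul(-5, E)), -6) = Add(-6, u, Mul(-5, E)))
Pow(Add(Function('p')(8, 12), Function('F')(G)), 2) = Pow(Add(Add(-6, 8, Mul(-5, 12)), Mul(20, 11)), 2) = Pow(Add(Add(-6, 8, -60), 220), 2) = Pow(Add(-58, 220), 2) = Pow(162, 2) = 26244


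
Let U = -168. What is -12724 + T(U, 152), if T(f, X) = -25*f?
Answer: -8524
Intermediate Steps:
-12724 + T(U, 152) = -12724 - 25*(-168) = -12724 + 4200 = -8524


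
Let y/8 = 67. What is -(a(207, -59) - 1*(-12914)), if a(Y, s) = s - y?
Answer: -12319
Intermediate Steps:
y = 536 (y = 8*67 = 536)
a(Y, s) = -536 + s (a(Y, s) = s - 1*536 = s - 536 = -536 + s)
-(a(207, -59) - 1*(-12914)) = -((-536 - 59) - 1*(-12914)) = -(-595 + 12914) = -1*12319 = -12319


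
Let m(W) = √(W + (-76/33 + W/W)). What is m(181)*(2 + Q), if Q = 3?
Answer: 5*√195690/33 ≈ 67.026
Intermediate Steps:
m(W) = √(-43/33 + W) (m(W) = √(W + (-76*1/33 + 1)) = √(W + (-76/33 + 1)) = √(W - 43/33) = √(-43/33 + W))
m(181)*(2 + Q) = (√(-1419 + 1089*181)/33)*(2 + 3) = (√(-1419 + 197109)/33)*5 = (√195690/33)*5 = 5*√195690/33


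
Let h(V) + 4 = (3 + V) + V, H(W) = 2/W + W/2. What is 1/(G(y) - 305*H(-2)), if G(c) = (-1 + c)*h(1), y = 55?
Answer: 1/664 ≈ 0.0015060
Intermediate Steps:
H(W) = W/2 + 2/W (H(W) = 2/W + W*(½) = 2/W + W/2 = W/2 + 2/W)
h(V) = -1 + 2*V (h(V) = -4 + ((3 + V) + V) = -4 + (3 + 2*V) = -1 + 2*V)
G(c) = -1 + c (G(c) = (-1 + c)*(-1 + 2*1) = (-1 + c)*(-1 + 2) = (-1 + c)*1 = -1 + c)
1/(G(y) - 305*H(-2)) = 1/((-1 + 55) - 305*((½)*(-2) + 2/(-2))) = 1/(54 - 305*(-1 + 2*(-½))) = 1/(54 - 305*(-1 - 1)) = 1/(54 - 305*(-2)) = 1/(54 + 610) = 1/664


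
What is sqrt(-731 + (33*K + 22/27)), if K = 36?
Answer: sqrt(37083)/9 ≈ 21.397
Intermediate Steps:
sqrt(-731 + (33*K + 22/27)) = sqrt(-731 + (33*36 + 22/27)) = sqrt(-731 + (1188 + 22*(1/27))) = sqrt(-731 + (1188 + 22/27)) = sqrt(-731 + 32098/27) = sqrt(12361/27) = sqrt(37083)/9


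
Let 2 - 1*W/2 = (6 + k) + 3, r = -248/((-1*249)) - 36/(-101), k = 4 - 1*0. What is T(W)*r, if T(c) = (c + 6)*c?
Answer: 11972224/25149 ≈ 476.05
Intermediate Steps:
k = 4 (k = 4 + 0 = 4)
r = 34012/25149 (r = -248/(-249) - 36*(-1/101) = -248*(-1/249) + 36/101 = 248/249 + 36/101 = 34012/25149 ≈ 1.3524)
W = -22 (W = 4 - 2*((6 + 4) + 3) = 4 - 2*(10 + 3) = 4 - 2*13 = 4 - 26 = -22)
T(c) = c*(6 + c) (T(c) = (6 + c)*c = c*(6 + c))
T(W)*r = -22*(6 - 22)*(34012/25149) = -22*(-16)*(34012/25149) = 352*(34012/25149) = 11972224/25149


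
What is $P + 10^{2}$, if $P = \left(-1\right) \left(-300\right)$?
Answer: $400$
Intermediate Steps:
$P = 300$
$P + 10^{2} = 300 + 10^{2} = 300 + 100 = 400$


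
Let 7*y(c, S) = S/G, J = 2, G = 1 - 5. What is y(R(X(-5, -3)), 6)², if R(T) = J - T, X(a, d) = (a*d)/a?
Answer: 9/196 ≈ 0.045918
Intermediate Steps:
G = -4
X(a, d) = d
R(T) = 2 - T
y(c, S) = -S/28 (y(c, S) = (S/(-4))/7 = (S*(-¼))/7 = (-S/4)/7 = -S/28)
y(R(X(-5, -3)), 6)² = (-1/28*6)² = (-3/14)² = 9/196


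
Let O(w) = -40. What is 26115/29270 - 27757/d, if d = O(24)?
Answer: 81349199/117080 ≈ 694.82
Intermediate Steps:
d = -40
26115/29270 - 27757/d = 26115/29270 - 27757/(-40) = 26115*(1/29270) - 27757*(-1/40) = 5223/5854 + 27757/40 = 81349199/117080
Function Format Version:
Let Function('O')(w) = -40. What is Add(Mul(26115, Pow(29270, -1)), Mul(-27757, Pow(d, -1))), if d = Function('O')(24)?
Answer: Rational(81349199, 117080) ≈ 694.82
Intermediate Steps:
d = -40
Add(Mul(26115, Pow(29270, -1)), Mul(-27757, Pow(d, -1))) = Add(Mul(26115, Pow(29270, -1)), Mul(-27757, Pow(-40, -1))) = Add(Mul(26115, Rational(1, 29270)), Mul(-27757, Rational(-1, 40))) = Add(Rational(5223, 5854), Rational(27757, 40)) = Rational(81349199, 117080)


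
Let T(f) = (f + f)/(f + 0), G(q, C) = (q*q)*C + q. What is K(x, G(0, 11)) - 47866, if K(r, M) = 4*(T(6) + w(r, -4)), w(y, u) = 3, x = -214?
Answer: -47846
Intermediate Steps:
G(q, C) = q + C*q² (G(q, C) = q²*C + q = C*q² + q = q + C*q²)
T(f) = 2 (T(f) = (2*f)/f = 2)
K(r, M) = 20 (K(r, M) = 4*(2 + 3) = 4*5 = 20)
K(x, G(0, 11)) - 47866 = 20 - 47866 = -47846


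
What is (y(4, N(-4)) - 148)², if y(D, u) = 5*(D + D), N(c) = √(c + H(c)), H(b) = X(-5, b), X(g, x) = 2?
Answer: 11664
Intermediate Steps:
H(b) = 2
N(c) = √(2 + c) (N(c) = √(c + 2) = √(2 + c))
y(D, u) = 10*D (y(D, u) = 5*(2*D) = 10*D)
(y(4, N(-4)) - 148)² = (10*4 - 148)² = (40 - 148)² = (-108)² = 11664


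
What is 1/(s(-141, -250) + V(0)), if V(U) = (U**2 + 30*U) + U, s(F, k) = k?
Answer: -1/250 ≈ -0.0040000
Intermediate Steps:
V(U) = U**2 + 31*U
1/(s(-141, -250) + V(0)) = 1/(-250 + 0*(31 + 0)) = 1/(-250 + 0*31) = 1/(-250 + 0) = 1/(-250) = -1/250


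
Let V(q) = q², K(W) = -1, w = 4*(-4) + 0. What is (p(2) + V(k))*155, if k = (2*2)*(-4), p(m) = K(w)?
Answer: 39525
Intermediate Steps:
w = -16 (w = -16 + 0 = -16)
p(m) = -1
k = -16 (k = 4*(-4) = -16)
(p(2) + V(k))*155 = (-1 + (-16)²)*155 = (-1 + 256)*155 = 255*155 = 39525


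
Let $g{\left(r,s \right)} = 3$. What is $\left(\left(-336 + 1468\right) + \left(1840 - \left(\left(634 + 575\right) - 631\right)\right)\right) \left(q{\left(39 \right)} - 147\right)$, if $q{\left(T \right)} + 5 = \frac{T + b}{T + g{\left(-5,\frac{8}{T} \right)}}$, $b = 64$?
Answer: $-358017$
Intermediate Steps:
$q{\left(T \right)} = -5 + \frac{64 + T}{3 + T}$ ($q{\left(T \right)} = -5 + \frac{T + 64}{T + 3} = -5 + \frac{64 + T}{3 + T}$)
$\left(\left(-336 + 1468\right) + \left(1840 - \left(\left(634 + 575\right) - 631\right)\right)\right) \left(q{\left(39 \right)} - 147\right) = \left(\left(-336 + 1468\right) + \left(1840 - \left(\left(634 + 575\right) - 631\right)\right)\right) \left(\frac{49 - 156}{3 + 39} - 147\right) = \left(1132 + \left(1840 - \left(1209 - 631\right)\right)\right) \left(\frac{49 - 156}{42} - 147\right) = \left(1132 + \left(1840 - 578\right)\right) \left(\frac{1}{42} \left(-107\right) - 147\right) = \left(1132 + \left(1840 - 578\right)\right) \left(- \frac{107}{42} - 147\right) = \left(1132 + 1262\right) \left(- \frac{6281}{42}\right) = 2394 \left(- \frac{6281}{42}\right) = -358017$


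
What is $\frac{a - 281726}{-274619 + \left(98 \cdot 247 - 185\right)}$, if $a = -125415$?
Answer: $\frac{407141}{250598} \approx 1.6247$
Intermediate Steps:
$\frac{a - 281726}{-274619 + \left(98 \cdot 247 - 185\right)} = \frac{-125415 - 281726}{-274619 + \left(98 \cdot 247 - 185\right)} = - \frac{407141}{-274619 + \left(24206 - 185\right)} = - \frac{407141}{-274619 + 24021} = - \frac{407141}{-250598} = \left(-407141\right) \left(- \frac{1}{250598}\right) = \frac{407141}{250598}$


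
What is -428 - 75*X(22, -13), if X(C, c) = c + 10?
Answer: -203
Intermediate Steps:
X(C, c) = 10 + c
-428 - 75*X(22, -13) = -428 - 75*(10 - 13) = -428 - 75*(-3) = -428 + 225 = -203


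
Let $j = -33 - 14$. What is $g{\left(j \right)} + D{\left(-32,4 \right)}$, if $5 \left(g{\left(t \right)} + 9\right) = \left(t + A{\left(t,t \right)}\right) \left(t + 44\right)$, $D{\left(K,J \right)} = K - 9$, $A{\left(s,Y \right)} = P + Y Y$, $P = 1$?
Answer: $- \frac{6739}{5} \approx -1347.8$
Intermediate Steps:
$j = -47$ ($j = -33 - 14 = -47$)
$A{\left(s,Y \right)} = 1 + Y^{2}$ ($A{\left(s,Y \right)} = 1 + Y Y = 1 + Y^{2}$)
$D{\left(K,J \right)} = -9 + K$ ($D{\left(K,J \right)} = K - 9 = -9 + K$)
$g{\left(t \right)} = -9 + \frac{\left(44 + t\right) \left(1 + t + t^{2}\right)}{5}$ ($g{\left(t \right)} = -9 + \frac{\left(t + \left(1 + t^{2}\right)\right) \left(t + 44\right)}{5} = -9 + \frac{\left(1 + t + t^{2}\right) \left(44 + t\right)}{5} = -9 + \frac{\left(44 + t\right) \left(1 + t + t^{2}\right)}{5}$)
$g{\left(j \right)} + D{\left(-32,4 \right)} = \left(- \frac{1}{5} + 9 \left(-47\right) + 9 \left(-47\right)^{2} + \frac{\left(-47\right)^{3}}{5}\right) - 41 = \left(- \frac{1}{5} - 423 + 9 \cdot 2209 + \frac{1}{5} \left(-103823\right)\right) - 41 = \left(- \frac{1}{5} - 423 + 19881 - \frac{103823}{5}\right) - 41 = - \frac{6534}{5} - 41 = - \frac{6739}{5}$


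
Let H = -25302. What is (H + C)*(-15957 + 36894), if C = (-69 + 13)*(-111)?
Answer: -399603582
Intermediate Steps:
C = 6216 (C = -56*(-111) = 6216)
(H + C)*(-15957 + 36894) = (-25302 + 6216)*(-15957 + 36894) = -19086*20937 = -399603582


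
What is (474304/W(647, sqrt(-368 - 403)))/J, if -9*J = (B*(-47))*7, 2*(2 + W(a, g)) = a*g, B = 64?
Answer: -533592/106183945595 - 86308506*I*sqrt(771)/106183945595 ≈ -5.0252e-6 - 0.02257*I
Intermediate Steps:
W(a, g) = -2 + a*g/2 (W(a, g) = -2 + (a*g)/2 = -2 + a*g/2)
J = 21056/9 (J = -64*(-47)*7/9 = -(-3008)*7/9 = -1/9*(-21056) = 21056/9 ≈ 2339.6)
(474304/W(647, sqrt(-368 - 403)))/J = (474304/(-2 + (1/2)*647*sqrt(-368 - 403)))/(21056/9) = (474304/(-2 + (1/2)*647*sqrt(-771)))*(9/21056) = (474304/(-2 + (1/2)*647*(I*sqrt(771))))*(9/21056) = (474304/(-2 + 647*I*sqrt(771)/2))*(9/21056) = 66699/(329*(-2 + 647*I*sqrt(771)/2))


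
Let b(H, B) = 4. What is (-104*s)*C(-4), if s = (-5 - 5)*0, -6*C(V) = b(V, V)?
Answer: 0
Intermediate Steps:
C(V) = -2/3 (C(V) = -1/6*4 = -2/3)
s = 0 (s = -10*0 = 0)
(-104*s)*C(-4) = -104*0*(-2/3) = 0*(-2/3) = 0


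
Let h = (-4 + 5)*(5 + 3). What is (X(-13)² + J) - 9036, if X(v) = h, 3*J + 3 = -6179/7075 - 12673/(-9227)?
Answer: -585755754711/65281025 ≈ -8972.8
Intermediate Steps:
J = -54398411/65281025 (J = -1 + (-6179/7075 - 12673/(-9227))/3 = -1 + (-6179*1/7075 - 12673*(-1/9227))/3 = -1 + (-6179/7075 + 12673/9227)/3 = -1 + (⅓)*(32647842/65281025) = -1 + 10882614/65281025 = -54398411/65281025 ≈ -0.83330)
h = 8 (h = 1*8 = 8)
X(v) = 8
(X(-13)² + J) - 9036 = (8² - 54398411/65281025) - 9036 = (64 - 54398411/65281025) - 9036 = 4123587189/65281025 - 9036 = -585755754711/65281025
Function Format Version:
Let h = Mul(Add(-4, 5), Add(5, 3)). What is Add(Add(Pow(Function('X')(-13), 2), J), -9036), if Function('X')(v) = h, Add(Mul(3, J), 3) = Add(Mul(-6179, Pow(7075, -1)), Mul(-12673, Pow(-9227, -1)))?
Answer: Rational(-585755754711, 65281025) ≈ -8972.8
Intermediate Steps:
J = Rational(-54398411, 65281025) (J = Add(-1, Mul(Rational(1, 3), Add(Mul(-6179, Pow(7075, -1)), Mul(-12673, Pow(-9227, -1))))) = Add(-1, Mul(Rational(1, 3), Add(Mul(-6179, Rational(1, 7075)), Mul(-12673, Rational(-1, 9227))))) = Add(-1, Mul(Rational(1, 3), Add(Rational(-6179, 7075), Rational(12673, 9227)))) = Add(-1, Mul(Rational(1, 3), Rational(32647842, 65281025))) = Add(-1, Rational(10882614, 65281025)) = Rational(-54398411, 65281025) ≈ -0.83330)
h = 8 (h = Mul(1, 8) = 8)
Function('X')(v) = 8
Add(Add(Pow(Function('X')(-13), 2), J), -9036) = Add(Add(Pow(8, 2), Rational(-54398411, 65281025)), -9036) = Add(Add(64, Rational(-54398411, 65281025)), -9036) = Add(Rational(4123587189, 65281025), -9036) = Rational(-585755754711, 65281025)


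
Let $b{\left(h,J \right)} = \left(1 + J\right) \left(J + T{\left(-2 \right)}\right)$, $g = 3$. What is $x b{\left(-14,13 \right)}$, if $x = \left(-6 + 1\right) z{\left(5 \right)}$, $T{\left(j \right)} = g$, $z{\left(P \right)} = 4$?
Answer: $-4480$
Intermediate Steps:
$T{\left(j \right)} = 3$
$b{\left(h,J \right)} = \left(1 + J\right) \left(3 + J\right)$ ($b{\left(h,J \right)} = \left(1 + J\right) \left(J + 3\right) = \left(1 + J\right) \left(3 + J\right)$)
$x = -20$ ($x = \left(-6 + 1\right) 4 = \left(-5\right) 4 = -20$)
$x b{\left(-14,13 \right)} = - 20 \left(3 + 13^{2} + 4 \cdot 13\right) = - 20 \left(3 + 169 + 52\right) = \left(-20\right) 224 = -4480$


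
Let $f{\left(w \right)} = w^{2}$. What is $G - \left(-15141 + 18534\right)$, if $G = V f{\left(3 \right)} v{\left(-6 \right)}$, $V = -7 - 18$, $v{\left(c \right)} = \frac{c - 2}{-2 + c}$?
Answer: $-3618$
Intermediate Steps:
$v{\left(c \right)} = 1$ ($v{\left(c \right)} = \frac{-2 + c}{-2 + c} = 1$)
$V = -25$ ($V = -7 - 18 = -25$)
$G = -225$ ($G = - 25 \cdot 3^{2} \cdot 1 = \left(-25\right) 9 \cdot 1 = \left(-225\right) 1 = -225$)
$G - \left(-15141 + 18534\right) = -225 - \left(-15141 + 18534\right) = -225 - 3393 = -3618$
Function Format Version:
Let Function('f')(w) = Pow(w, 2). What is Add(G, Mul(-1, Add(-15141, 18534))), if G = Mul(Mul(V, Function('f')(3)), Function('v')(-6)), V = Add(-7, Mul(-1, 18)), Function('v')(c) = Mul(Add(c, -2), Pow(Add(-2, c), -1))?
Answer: -3618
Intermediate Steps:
Function('v')(c) = 1 (Function('v')(c) = Mul(Add(-2, c), Pow(Add(-2, c), -1)) = 1)
V = -25 (V = Add(-7, -18) = -25)
G = -225 (G = Mul(Mul(-25, Pow(3, 2)), 1) = Mul(Mul(-25, 9), 1) = Mul(-225, 1) = -225)
Add(G, Mul(-1, Add(-15141, 18534))) = Add(-225, Mul(-1, Add(-15141, 18534))) = Add(-225, Mul(-1, 3393)) = Add(-225, -3393) = -3618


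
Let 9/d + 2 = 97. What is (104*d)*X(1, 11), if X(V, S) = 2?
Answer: 1872/95 ≈ 19.705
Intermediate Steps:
d = 9/95 (d = 9/(-2 + 97) = 9/95 ≈ 0.094737)
(104*d)*X(1, 11) = (104*(9/95))*2 = (936/95)*2 = 1872/95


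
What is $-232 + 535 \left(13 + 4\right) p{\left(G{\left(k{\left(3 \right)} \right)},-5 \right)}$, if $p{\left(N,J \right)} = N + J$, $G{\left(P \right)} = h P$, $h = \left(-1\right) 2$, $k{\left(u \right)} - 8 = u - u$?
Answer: $-191227$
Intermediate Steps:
$k{\left(u \right)} = 8$ ($k{\left(u \right)} = 8 + \left(u - u\right) = 8 + 0 = 8$)
$h = -2$
$G{\left(P \right)} = - 2 P$
$p{\left(N,J \right)} = J + N$
$-232 + 535 \left(13 + 4\right) p{\left(G{\left(k{\left(3 \right)} \right)},-5 \right)} = -232 + 535 \left(13 + 4\right) \left(-5 - 16\right) = -232 + 535 \cdot 17 \left(-5 - 16\right) = -232 + 535 \cdot 17 \left(-21\right) = -232 + 535 \left(-357\right) = -232 - 190995 = -191227$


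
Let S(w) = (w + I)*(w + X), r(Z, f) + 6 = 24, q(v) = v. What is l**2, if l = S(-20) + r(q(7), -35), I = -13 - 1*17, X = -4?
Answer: 1483524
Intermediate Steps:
r(Z, f) = 18 (r(Z, f) = -6 + 24 = 18)
I = -30 (I = -13 - 17 = -30)
S(w) = (-30 + w)*(-4 + w) (S(w) = (w - 30)*(w - 4) = (-30 + w)*(-4 + w))
l = 1218 (l = (120 + (-20)**2 - 34*(-20)) + 18 = (120 + 400 + 680) + 18 = 1200 + 18 = 1218)
l**2 = 1218**2 = 1483524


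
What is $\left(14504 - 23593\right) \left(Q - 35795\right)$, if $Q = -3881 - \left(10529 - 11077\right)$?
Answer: $355634392$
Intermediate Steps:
$Q = -3333$ ($Q = -3881 - \left(10529 - 11077\right) = -3881 - -548 = -3881 + 548 = -3333$)
$\left(14504 - 23593\right) \left(Q - 35795\right) = \left(14504 - 23593\right) \left(-3333 - 35795\right) = \left(-9089\right) \left(-39128\right) = 355634392$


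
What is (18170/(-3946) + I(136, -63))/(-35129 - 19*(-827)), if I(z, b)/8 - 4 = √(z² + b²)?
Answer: -18017/12769256 - √22465/2427 ≈ -0.063168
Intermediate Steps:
I(z, b) = 32 + 8*√(b² + z²) (I(z, b) = 32 + 8*√(z² + b²) = 32 + 8*√(b² + z²))
(18170/(-3946) + I(136, -63))/(-35129 - 19*(-827)) = (18170/(-3946) + (32 + 8*√((-63)² + 136²)))/(-35129 - 19*(-827)) = (18170*(-1/3946) + (32 + 8*√(3969 + 18496)))/(-35129 + 15713) = (-9085/1973 + (32 + 8*√22465))/(-19416) = (54051/1973 + 8*√22465)*(-1/19416) = -18017/12769256 - √22465/2427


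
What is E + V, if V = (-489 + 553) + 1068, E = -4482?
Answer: -3350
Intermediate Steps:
V = 1132 (V = 64 + 1068 = 1132)
E + V = -4482 + 1132 = -3350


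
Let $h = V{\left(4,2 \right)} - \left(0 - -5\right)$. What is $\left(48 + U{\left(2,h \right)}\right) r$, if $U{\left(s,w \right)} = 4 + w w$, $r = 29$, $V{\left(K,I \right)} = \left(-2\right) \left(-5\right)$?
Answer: $2233$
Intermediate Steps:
$V{\left(K,I \right)} = 10$
$h = 5$ ($h = 10 - \left(0 - -5\right) = 10 - \left(0 + 5\right) = 10 - 5 = 5$)
$U{\left(s,w \right)} = 4 + w^{2}$
$\left(48 + U{\left(2,h \right)}\right) r = \left(48 + \left(4 + 5^{2}\right)\right) 29 = \left(48 + \left(4 + 25\right)\right) 29 = \left(48 + 29\right) 29 = 77 \cdot 29 = 2233$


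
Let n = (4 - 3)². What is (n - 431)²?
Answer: 184900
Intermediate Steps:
n = 1 (n = 1² = 1)
(n - 431)² = (1 - 431)² = (-430)² = 184900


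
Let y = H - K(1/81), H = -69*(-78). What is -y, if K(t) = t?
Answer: -435941/81 ≈ -5382.0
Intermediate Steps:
H = 5382
y = 435941/81 (y = 5382 - 1/81 = 435941/81 ≈ 5382.0)
-y = -1*435941/81 = -435941/81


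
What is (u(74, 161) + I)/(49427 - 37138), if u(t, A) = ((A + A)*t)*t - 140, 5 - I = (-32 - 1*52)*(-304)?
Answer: 1737601/12289 ≈ 141.39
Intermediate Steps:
I = -25531 (I = 5 - (-32 - 1*52)*(-304) = 5 - (-32 - 52)*(-304) = 5 - (-84)*(-304) = 5 - 1*25536 = 5 - 25536 = -25531)
u(t, A) = -140 + 2*A*t² (u(t, A) = ((2*A)*t)*t - 140 = (2*A*t)*t - 140 = 2*A*t² - 140 = -140 + 2*A*t²)
(u(74, 161) + I)/(49427 - 37138) = ((-140 + 2*161*74²) - 25531)/(49427 - 37138) = ((-140 + 2*161*5476) - 25531)/12289 = ((-140 + 1763272) - 25531)*(1/12289) = (1763132 - 25531)*(1/12289) = 1737601*(1/12289) = 1737601/12289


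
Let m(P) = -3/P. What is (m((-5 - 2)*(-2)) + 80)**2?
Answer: 1247689/196 ≈ 6365.8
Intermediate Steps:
(m((-5 - 2)*(-2)) + 80)**2 = (-3*(-1/(2*(-5 - 2))) + 80)**2 = (-3/((-7*(-2))) + 80)**2 = (-3/14 + 80)**2 = (1117/14)**2 = 1247689/196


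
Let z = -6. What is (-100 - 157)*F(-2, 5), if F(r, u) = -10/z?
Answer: -1285/3 ≈ -428.33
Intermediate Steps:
F(r, u) = 5/3 (F(r, u) = -10/(-6) = -10*(-⅙) = 5/3)
(-100 - 157)*F(-2, 5) = (-100 - 157)*(5/3) = -257*5/3 = -1285/3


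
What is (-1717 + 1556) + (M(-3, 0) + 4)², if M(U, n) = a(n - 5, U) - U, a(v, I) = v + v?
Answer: -152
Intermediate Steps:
a(v, I) = 2*v
M(U, n) = -10 - U + 2*n (M(U, n) = 2*(n - 5) - U = 2*(-5 + n) - U = (-10 + 2*n) - U = -10 - U + 2*n)
(-1717 + 1556) + (M(-3, 0) + 4)² = (-1717 + 1556) + ((-10 - 1*(-3) + 2*0) + 4)² = -161 + ((-10 + 3 + 0) + 4)² = -161 + (-7 + 4)² = -161 + (-3)² = -161 + 9 = -152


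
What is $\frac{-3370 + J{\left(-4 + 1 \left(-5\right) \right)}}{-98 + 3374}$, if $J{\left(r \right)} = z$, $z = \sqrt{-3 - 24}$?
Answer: $- \frac{1685}{1638} + \frac{i \sqrt{3}}{1092} \approx -1.0287 + 0.0015861 i$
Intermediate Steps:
$z = 3 i \sqrt{3}$ ($z = \sqrt{-27} = 3 i \sqrt{3} \approx 5.1962 i$)
$J{\left(r \right)} = 3 i \sqrt{3}$
$\frac{-3370 + J{\left(-4 + 1 \left(-5\right) \right)}}{-98 + 3374} = \frac{-3370 + 3 i \sqrt{3}}{-98 + 3374} = \frac{-3370 + 3 i \sqrt{3}}{3276} = \left(-3370 + 3 i \sqrt{3}\right) \frac{1}{3276} = - \frac{1685}{1638} + \frac{i \sqrt{3}}{1092}$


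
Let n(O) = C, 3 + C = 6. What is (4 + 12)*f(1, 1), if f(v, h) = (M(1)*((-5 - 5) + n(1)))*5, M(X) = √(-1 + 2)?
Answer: -560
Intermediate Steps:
C = 3 (C = -3 + 6 = 3)
n(O) = 3
M(X) = 1 (M(X) = √1 = 1)
f(v, h) = -35 (f(v, h) = (1*((-5 - 5) + 3))*5 = (1*(-10 + 3))*5 = (1*(-7))*5 = -7*5 = -35)
(4 + 12)*f(1, 1) = (4 + 12)*(-35) = 16*(-35) = -560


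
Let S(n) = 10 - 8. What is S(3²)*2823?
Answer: 5646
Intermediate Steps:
S(n) = 2
S(3²)*2823 = 2*2823 = 5646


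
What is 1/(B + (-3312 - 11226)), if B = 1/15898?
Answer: -15898/231125123 ≈ -6.8785e-5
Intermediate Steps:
B = 1/15898 ≈ 6.2901e-5
1/(B + (-3312 - 11226)) = 1/(1/15898 + (-3312 - 11226)) = 1/(1/15898 - 14538) = 1/(-231125123/15898) = -15898/231125123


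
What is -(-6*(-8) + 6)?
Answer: -54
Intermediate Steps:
-(-6*(-8) + 6) = -(48 + 6) = -1*54 = -54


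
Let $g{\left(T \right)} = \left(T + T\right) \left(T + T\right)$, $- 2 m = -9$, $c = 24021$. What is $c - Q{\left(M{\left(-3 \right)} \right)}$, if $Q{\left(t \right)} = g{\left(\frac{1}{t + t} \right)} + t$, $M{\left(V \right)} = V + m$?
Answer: $\frac{432343}{18} \approx 24019.0$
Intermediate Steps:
$m = \frac{9}{2}$ ($m = \left(- \frac{1}{2}\right) \left(-9\right) = \frac{9}{2} \approx 4.5$)
$M{\left(V \right)} = \frac{9}{2} + V$ ($M{\left(V \right)} = V + \frac{9}{2} = \frac{9}{2} + V$)
$g{\left(T \right)} = 4 T^{2}$ ($g{\left(T \right)} = 2 T 2 T = 4 T^{2}$)
$Q{\left(t \right)} = t + \frac{1}{t^{2}}$ ($Q{\left(t \right)} = 4 \left(\frac{1}{t + t}\right)^{2} + t = 4 \left(\frac{1}{2 t}\right)^{2} + t = 4 \frac{1}{4 t^{2}} + t = \frac{1}{t^{2}} + t = t + \frac{1}{t^{2}}$)
$c - Q{\left(M{\left(-3 \right)} \right)} = 24021 - \left(\left(\frac{9}{2} - 3\right) + \frac{1}{\left(\frac{9}{2} - 3\right)^{2}}\right) = 24021 - \left(\frac{3}{2} + \frac{1}{\frac{9}{4}}\right) = 24021 - \left(\frac{3}{2} + \frac{4}{9}\right) = 24021 - \frac{35}{18} = \frac{432343}{18}$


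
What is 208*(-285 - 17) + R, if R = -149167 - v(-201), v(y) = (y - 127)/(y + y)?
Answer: -42608747/201 ≈ -2.1198e+5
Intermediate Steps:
v(y) = (-127 + y)/(2*y) (v(y) = (-127 + y)/((2*y)) = (-127 + y)*(1/(2*y)) = (-127 + y)/(2*y))
R = -29982731/201 (R = -149167 - (-127 - 201)/(2*(-201)) = -149167 - (-1)*(-328)/(2*201) = -149167 - 1*164/201 = -149167 - 164/201 = -29982731/201 ≈ -1.4917e+5)
208*(-285 - 17) + R = 208*(-285 - 17) - 29982731/201 = 208*(-302) - 29982731/201 = -62816 - 29982731/201 = -42608747/201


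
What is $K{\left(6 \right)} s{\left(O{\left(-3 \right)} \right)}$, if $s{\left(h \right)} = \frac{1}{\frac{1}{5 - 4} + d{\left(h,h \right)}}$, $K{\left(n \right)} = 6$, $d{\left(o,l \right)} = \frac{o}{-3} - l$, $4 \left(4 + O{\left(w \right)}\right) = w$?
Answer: $\frac{9}{11} \approx 0.81818$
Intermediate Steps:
$O{\left(w \right)} = -4 + \frac{w}{4}$
$d{\left(o,l \right)} = - l - \frac{o}{3}$ ($d{\left(o,l \right)} = o \left(- \frac{1}{3}\right) - l = - \frac{o}{3} - l = - l - \frac{o}{3}$)
$s{\left(h \right)} = \frac{1}{1 - \frac{4 h}{3}}$ ($s{\left(h \right)} = \frac{1}{\frac{1}{5 - 4} - \frac{4 h}{3}} = \frac{1}{1^{-1} - \frac{4 h}{3}} = \frac{1}{1 - \frac{4 h}{3}}$)
$K{\left(6 \right)} s{\left(O{\left(-3 \right)} \right)} = 6 \frac{3}{3 - 4 \left(-4 + \frac{1}{4} \left(-3\right)\right)} = 6 \frac{3}{3 - 4 \left(-4 - \frac{3}{4}\right)} = 6 \frac{3}{3 - -19} = 6 \frac{3}{3 + 19} = 6 \cdot \frac{3}{22} = \frac{9}{11}$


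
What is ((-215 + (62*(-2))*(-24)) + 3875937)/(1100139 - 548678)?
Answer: 3878698/551461 ≈ 7.0335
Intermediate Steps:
((-215 + (62*(-2))*(-24)) + 3875937)/(1100139 - 548678) = ((-215 - 124*(-24)) + 3875937)/551461 = ((-215 + 2976) + 3875937)*(1/551461) = (2761 + 3875937)*(1/551461) = 3878698*(1/551461) = 3878698/551461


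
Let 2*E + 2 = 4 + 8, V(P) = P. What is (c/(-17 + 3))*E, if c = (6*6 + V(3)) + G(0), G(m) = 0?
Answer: -195/14 ≈ -13.929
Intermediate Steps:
c = 39 (c = (6*6 + 3) + 0 = (36 + 3) + 0 = 39 + 0 = 39)
E = 5 (E = -1 + (4 + 8)/2 = -1 + (1/2)*12 = -1 + 6 = 5)
(c/(-17 + 3))*E = (39/(-17 + 3))*5 = (39/(-14))*5 = -1/14*39*5 = -39/14*5 = -195/14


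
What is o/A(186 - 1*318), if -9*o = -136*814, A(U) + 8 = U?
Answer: -27676/315 ≈ -87.860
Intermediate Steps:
A(U) = -8 + U
o = 110704/9 (o = -(-136)*814/9 = -⅑*(-110704) = 110704/9 ≈ 12300.)
o/A(186 - 1*318) = 110704/(9*(-8 + (186 - 1*318))) = 110704/(9*(-8 + (186 - 318))) = 110704/(9*(-8 - 132)) = (110704/9)/(-140) = (110704/9)*(-1/140) = -27676/315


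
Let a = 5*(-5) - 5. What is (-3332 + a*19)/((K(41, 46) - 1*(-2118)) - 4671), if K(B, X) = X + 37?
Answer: 1951/1235 ≈ 1.5798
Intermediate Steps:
a = -30 (a = -25 - 5 = -30)
K(B, X) = 37 + X
(-3332 + a*19)/((K(41, 46) - 1*(-2118)) - 4671) = (-3332 - 30*19)/(((37 + 46) - 1*(-2118)) - 4671) = (-3332 - 570)/((83 + 2118) - 4671) = -3902/(2201 - 4671) = -3902/(-2470) = -3902*(-1/2470) = 1951/1235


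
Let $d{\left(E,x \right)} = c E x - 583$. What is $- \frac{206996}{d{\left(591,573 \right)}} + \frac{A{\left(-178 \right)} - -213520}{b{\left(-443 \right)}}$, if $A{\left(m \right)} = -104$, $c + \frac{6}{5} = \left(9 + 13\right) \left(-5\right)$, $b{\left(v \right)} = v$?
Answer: $- \frac{40183303586828}{83411771389} \approx -481.75$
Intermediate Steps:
$c = - \frac{556}{5}$ ($c = - \frac{6}{5} + \left(9 + 13\right) \left(-5\right) = - \frac{6}{5} + 22 \left(-5\right) = - \frac{6}{5} - 110 = - \frac{556}{5} \approx -111.2$)
$d{\left(E,x \right)} = -583 - \frac{556 E x}{5}$ ($d{\left(E,x \right)} = - \frac{556 E}{5} x - 583 = - \frac{556 E x}{5} - 583 = -583 - \frac{556 E x}{5}$)
$- \frac{206996}{d{\left(591,573 \right)}} + \frac{A{\left(-178 \right)} - -213520}{b{\left(-443 \right)}} = - \frac{206996}{-583 - \frac{328596}{5} \cdot 573} + \frac{-104 - -213520}{-443} = - \frac{206996}{-583 - \frac{188285508}{5}} + \left(-104 + 213520\right) \left(- \frac{1}{443}\right) = - \frac{206996}{- \frac{188288423}{5}} + 213416 \left(- \frac{1}{443}\right) = \left(-206996\right) \left(- \frac{5}{188288423}\right) - \frac{213416}{443} = \frac{1034980}{188288423} - \frac{213416}{443} = - \frac{40183303586828}{83411771389}$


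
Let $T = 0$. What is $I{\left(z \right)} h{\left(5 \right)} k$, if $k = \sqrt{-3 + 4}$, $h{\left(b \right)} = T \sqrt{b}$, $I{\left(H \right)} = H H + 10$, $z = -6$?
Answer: $0$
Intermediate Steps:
$I{\left(H \right)} = 10 + H^{2}$ ($I{\left(H \right)} = H^{2} + 10 = 10 + H^{2}$)
$h{\left(b \right)} = 0$ ($h{\left(b \right)} = 0 \sqrt{b} = 0$)
$k = 1$ ($k = \sqrt{1} = 1$)
$I{\left(z \right)} h{\left(5 \right)} k = \left(10 + \left(-6\right)^{2}\right) 0 \cdot 1 = \left(10 + 36\right) 0 \cdot 1 = 46 \cdot 0 \cdot 1 = 0 \cdot 1 = 0$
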